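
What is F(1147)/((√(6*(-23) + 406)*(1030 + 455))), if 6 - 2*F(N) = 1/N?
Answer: 6881*√67/456483060 ≈ 0.00012339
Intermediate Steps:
F(N) = 3 - 1/(2*N)
F(1147)/((√(6*(-23) + 406)*(1030 + 455))) = (3 - ½/1147)/((√(6*(-23) + 406)*(1030 + 455))) = (3 - ½*1/1147)/((√(-138 + 406)*1485)) = (3 - 1/2294)/((√268*1485)) = 6881/(2294*(((2*√67)*1485))) = 6881/(2294*((2970*√67))) = 6881*(√67/198990)/2294 = 6881*√67/456483060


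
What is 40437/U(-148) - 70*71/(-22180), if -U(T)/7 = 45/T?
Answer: 1474907547/77630 ≈ 18999.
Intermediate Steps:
U(T) = -315/T
40437/U(-148) - 70*71/(-22180) = 40437/((-315/(-148))) - 70*71/(-22180) = 40437/((-315*(-1/148))) - 4970*(-1/22180) = 40437/(315/148) + 497/2218 = 40437*(148/315) + 497/2218 = 664964/35 + 497/2218 = 1474907547/77630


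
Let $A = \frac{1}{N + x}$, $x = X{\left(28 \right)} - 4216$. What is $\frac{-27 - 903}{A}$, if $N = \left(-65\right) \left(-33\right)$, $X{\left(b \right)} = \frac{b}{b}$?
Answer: $1925100$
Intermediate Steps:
$X{\left(b \right)} = 1$
$N = 2145$
$x = -4215$ ($x = 1 - 4216 = -4215$)
$A = - \frac{1}{2070}$ ($A = \frac{1}{2145 - 4215} = \frac{1}{-2070} = - \frac{1}{2070} \approx -0.00048309$)
$\frac{-27 - 903}{A} = \frac{-27 - 903}{- \frac{1}{2070}} = \left(-27 - 903\right) \left(-2070\right) = \left(-930\right) \left(-2070\right) = 1925100$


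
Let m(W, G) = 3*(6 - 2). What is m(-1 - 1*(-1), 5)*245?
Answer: 2940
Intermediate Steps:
m(W, G) = 12 (m(W, G) = 3*4 = 12)
m(-1 - 1*(-1), 5)*245 = 12*245 = 2940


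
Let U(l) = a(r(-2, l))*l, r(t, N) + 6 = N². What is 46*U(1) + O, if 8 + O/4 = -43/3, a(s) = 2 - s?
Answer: 698/3 ≈ 232.67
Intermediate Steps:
r(t, N) = -6 + N²
U(l) = l*(8 - l²) (U(l) = (2 - (-6 + l²))*l = (2 + (6 - l²))*l = (8 - l²)*l = l*(8 - l²))
O = -268/3 (O = -32 + 4*(-43/3) = -32 - 172/3 = -268/3 ≈ -89.333)
46*U(1) + O = 46*(1*(8 - 1*1²)) - 268/3 = 46*(1*(8 - 1*1)) - 268/3 = 46*(1*(8 - 1)) - 268/3 = 46*(1*7) - 268/3 = 46*7 - 268/3 = 322 - 268/3 = 698/3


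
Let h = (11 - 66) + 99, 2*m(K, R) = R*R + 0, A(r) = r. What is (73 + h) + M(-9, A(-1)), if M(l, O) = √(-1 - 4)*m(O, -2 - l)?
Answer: 117 + 49*I*√5/2 ≈ 117.0 + 54.784*I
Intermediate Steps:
m(K, R) = R²/2 (m(K, R) = (R*R + 0)/2 = (R² + 0)/2 = R²/2)
M(l, O) = I*√5*(-2 - l)²/2 (M(l, O) = √(-1 - 4)*((-2 - l)²/2) = √(-5)*((-2 - l)²/2) = (I*√5)*((-2 - l)²/2) = I*√5*(-2 - l)²/2)
h = 44 (h = -55 + 99 = 44)
(73 + h) + M(-9, A(-1)) = (73 + 44) + I*√5*(2 - 9)²/2 = 117 + (½)*I*√5*(-7)² = 117 + (½)*I*√5*49 = 117 + 49*I*√5/2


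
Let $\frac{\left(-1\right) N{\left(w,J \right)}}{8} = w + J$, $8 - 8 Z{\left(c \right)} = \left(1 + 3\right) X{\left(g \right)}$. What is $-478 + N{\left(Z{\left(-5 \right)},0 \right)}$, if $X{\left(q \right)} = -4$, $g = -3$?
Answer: $-502$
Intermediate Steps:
$Z{\left(c \right)} = 3$ ($Z{\left(c \right)} = 1 - \frac{\left(1 + 3\right) \left(-4\right)}{8} = 1 - \frac{4 \left(-4\right)}{8} = 1 - -2 = 1 + 2 = 3$)
$N{\left(w,J \right)} = - 8 J - 8 w$ ($N{\left(w,J \right)} = - 8 \left(w + J\right) = - 8 \left(J + w\right) = - 8 J - 8 w$)
$-478 + N{\left(Z{\left(-5 \right)},0 \right)} = -478 - 24 = -502$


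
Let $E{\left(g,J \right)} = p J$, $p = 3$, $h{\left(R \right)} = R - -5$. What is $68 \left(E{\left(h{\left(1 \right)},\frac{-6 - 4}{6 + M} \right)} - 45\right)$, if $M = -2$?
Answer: $-3570$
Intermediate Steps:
$h{\left(R \right)} = 5 + R$ ($h{\left(R \right)} = R + 5 = 5 + R$)
$E{\left(g,J \right)} = 3 J$
$68 \left(E{\left(h{\left(1 \right)},\frac{-6 - 4}{6 + M} \right)} - 45\right) = 68 \left(3 \frac{-6 - 4}{6 - 2} - 45\right) = 68 \left(3 \left(- \frac{10}{4}\right) - 45\right) = 68 \left(3 \left(\left(-10\right) \frac{1}{4}\right) - 45\right) = 68 \left(3 \left(- \frac{5}{2}\right) - 45\right) = 68 \left(- \frac{15}{2} - 45\right) = 68 \left(- \frac{105}{2}\right) = -3570$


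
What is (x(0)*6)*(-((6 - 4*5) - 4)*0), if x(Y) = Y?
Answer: 0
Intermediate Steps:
(x(0)*6)*(-((6 - 4*5) - 4)*0) = (0*6)*(-((6 - 4*5) - 4)*0) = 0*(-((6 - 20) - 4)*0) = 0*(-(-14 - 4)*0) = 0*(-1*(-18)*0) = 0*(18*0) = 0*0 = 0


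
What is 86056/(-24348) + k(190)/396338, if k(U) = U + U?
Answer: -4262251336/1206254703 ≈ -3.5335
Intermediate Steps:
k(U) = 2*U
86056/(-24348) + k(190)/396338 = 86056/(-24348) + (2*190)/396338 = 86056*(-1/24348) + 380*(1/396338) = -21514/6087 + 190/198169 = -4262251336/1206254703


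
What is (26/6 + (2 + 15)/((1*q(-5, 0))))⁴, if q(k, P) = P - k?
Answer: 181063936/50625 ≈ 3576.6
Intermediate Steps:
(26/6 + (2 + 15)/((1*q(-5, 0))))⁴ = (26/6 + (2 + 15)/((1*(0 - 1*(-5)))))⁴ = (26*(⅙) + 17/((1*(0 + 5))))⁴ = (13/3 + 17/((1*5)))⁴ = (13/3 + 17/5)⁴ = (116/15)⁴ = 181063936/50625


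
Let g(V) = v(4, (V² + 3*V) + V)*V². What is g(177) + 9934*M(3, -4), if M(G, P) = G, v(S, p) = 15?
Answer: 499737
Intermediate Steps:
g(V) = 15*V²
g(177) + 9934*M(3, -4) = 15*177² + 9934*3 = 15*31329 + 29802 = 469935 + 29802 = 499737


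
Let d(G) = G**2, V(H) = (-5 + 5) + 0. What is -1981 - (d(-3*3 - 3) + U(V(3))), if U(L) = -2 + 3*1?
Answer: -2126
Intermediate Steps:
V(H) = 0 (V(H) = 0 + 0 = 0)
U(L) = 1 (U(L) = -2 + 3 = 1)
-1981 - (d(-3*3 - 3) + U(V(3))) = -1981 - ((-3*3 - 3)**2 + 1) = -1981 - ((-9 - 3)**2 + 1) = -1981 - ((-12)**2 + 1) = -1981 - (144 + 1) = -1981 - 1*145 = -1981 - 145 = -2126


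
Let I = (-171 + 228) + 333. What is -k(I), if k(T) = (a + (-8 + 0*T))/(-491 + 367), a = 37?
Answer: 29/124 ≈ 0.23387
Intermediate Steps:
I = 390 (I = 57 + 333 = 390)
k(T) = -29/124 (k(T) = (37 + (-8 + 0*T))/(-491 + 367) = (37 + (-8 + 0))/(-124) = (37 - 8)*(-1/124) = 29*(-1/124) = -29/124)
-k(I) = -1*(-29/124) = 29/124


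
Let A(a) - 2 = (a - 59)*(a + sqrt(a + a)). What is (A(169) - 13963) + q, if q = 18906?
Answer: 23535 + 1430*sqrt(2) ≈ 25557.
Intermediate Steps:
A(a) = 2 + (-59 + a)*(a + sqrt(2)*sqrt(a)) (A(a) = 2 + (a - 59)*(a + sqrt(a + a)) = 2 + (-59 + a)*(a + sqrt(2*a)) = 2 + (-59 + a)*(a + sqrt(2)*sqrt(a)))
(A(169) - 13963) + q = ((2 + 169**2 - 59*169 + sqrt(2)*169**(3/2) - 59*sqrt(2)*sqrt(169)) - 13963) + 18906 = ((2 + 28561 - 9971 + sqrt(2)*2197 - 59*sqrt(2)*13) - 13963) + 18906 = ((2 + 28561 - 9971 + 2197*sqrt(2) - 767*sqrt(2)) - 13963) + 18906 = ((18592 + 1430*sqrt(2)) - 13963) + 18906 = (4629 + 1430*sqrt(2)) + 18906 = 23535 + 1430*sqrt(2)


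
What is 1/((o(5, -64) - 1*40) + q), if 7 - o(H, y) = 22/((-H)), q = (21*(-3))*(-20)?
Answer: 5/6157 ≈ 0.00081208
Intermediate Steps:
q = 1260 (q = -63*(-20) = 1260)
o(H, y) = 7 + 22/H (o(H, y) = 7 - 22/((-H)) = 7 - 22*(-1/H) = 7 - (-22)/H = 7 + 22/H)
1/((o(5, -64) - 1*40) + q) = 1/(((7 + 22/5) - 1*40) + 1260) = 1/(((7 + 22*(1/5)) - 40) + 1260) = 1/(((7 + 22/5) - 40) + 1260) = 1/((57/5 - 40) + 1260) = 1/(-143/5 + 1260) = 1/(6157/5) = 5/6157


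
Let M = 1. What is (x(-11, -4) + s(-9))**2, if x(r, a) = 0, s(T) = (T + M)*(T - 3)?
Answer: 9216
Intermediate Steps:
s(T) = (1 + T)*(-3 + T) (s(T) = (T + 1)*(T - 3) = (1 + T)*(-3 + T))
(x(-11, -4) + s(-9))**2 = (0 + (-3 + (-9)**2 - 2*(-9)))**2 = (0 + (-3 + 81 + 18))**2 = (0 + 96)**2 = 96**2 = 9216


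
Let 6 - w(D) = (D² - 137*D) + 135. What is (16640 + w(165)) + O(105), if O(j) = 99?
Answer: 11990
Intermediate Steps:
w(D) = -129 - D² + 137*D (w(D) = 6 - ((D² - 137*D) + 135) = 6 - (135 + D² - 137*D) = 6 + (-135 - D² + 137*D) = -129 - D² + 137*D)
(16640 + w(165)) + O(105) = (16640 + (-129 - 1*165² + 137*165)) + 99 = (16640 + (-129 - 1*27225 + 22605)) + 99 = (16640 + (-129 - 27225 + 22605)) + 99 = (16640 - 4749) + 99 = 11891 + 99 = 11990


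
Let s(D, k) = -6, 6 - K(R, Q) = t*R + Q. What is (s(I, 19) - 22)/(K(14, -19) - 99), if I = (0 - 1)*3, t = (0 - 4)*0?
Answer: 14/37 ≈ 0.37838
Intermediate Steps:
t = 0 (t = -4*0 = 0)
K(R, Q) = 6 - Q (K(R, Q) = 6 - (0*R + Q) = 6 - (0 + Q) = 6 - Q)
I = -3 (I = -1*3 = -3)
(s(I, 19) - 22)/(K(14, -19) - 99) = (-6 - 22)/((6 - 1*(-19)) - 99) = -28/((6 + 19) - 99) = -28/(25 - 99) = -28/(-74) = -28*(-1/74) = 14/37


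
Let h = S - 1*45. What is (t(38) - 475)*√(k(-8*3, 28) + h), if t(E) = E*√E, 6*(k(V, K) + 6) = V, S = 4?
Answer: I*√51*(-475 + 38*√38) ≈ -1719.3*I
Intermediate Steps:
k(V, K) = -6 + V/6
t(E) = E^(3/2)
h = -41 (h = 4 - 1*45 = 4 - 45 = -41)
(t(38) - 475)*√(k(-8*3, 28) + h) = (38^(3/2) - 475)*√((-6 + (-8*3)/6) - 41) = (38*√38 - 475)*√((-6 + (⅙)*(-24)) - 41) = (-475 + 38*√38)*√((-6 - 4) - 41) = (-475 + 38*√38)*√(-10 - 41) = (-475 + 38*√38)*√(-51) = (-475 + 38*√38)*(I*√51) = I*√51*(-475 + 38*√38)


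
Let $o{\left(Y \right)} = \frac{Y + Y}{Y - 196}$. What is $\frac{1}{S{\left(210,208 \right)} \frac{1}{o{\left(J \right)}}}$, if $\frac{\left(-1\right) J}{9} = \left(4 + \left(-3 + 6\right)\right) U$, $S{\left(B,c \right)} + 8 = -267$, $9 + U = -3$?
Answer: $- \frac{27}{2750} \approx -0.0098182$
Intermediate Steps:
$U = -12$ ($U = -9 - 3 = -12$)
$S{\left(B,c \right)} = -275$ ($S{\left(B,c \right)} = -8 - 267 = -275$)
$J = 756$ ($J = - 9 \left(4 + \left(-3 + 6\right)\right) \left(-12\right) = - 9 \left(4 + 3\right) \left(-12\right) = - 9 \cdot 7 \left(-12\right) = \left(-9\right) \left(-84\right) = 756$)
$o{\left(Y \right)} = \frac{2 Y}{-196 + Y}$
$\frac{1}{S{\left(210,208 \right)} \frac{1}{o{\left(J \right)}}} = \frac{1}{\left(-275\right) \frac{1}{2 \cdot 756 \frac{1}{-196 + 756}}} = \frac{1}{\left(-275\right) \frac{1}{2 \cdot 756 \cdot \frac{1}{560}}} = \frac{1}{\left(-275\right) \frac{1}{\frac{27}{10}}} = \frac{1}{\left(-275\right) \frac{10}{27}} = \frac{1}{- \frac{2750}{27}} = - \frac{27}{2750}$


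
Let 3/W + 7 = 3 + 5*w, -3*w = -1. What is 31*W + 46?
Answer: 43/7 ≈ 6.1429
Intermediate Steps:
w = 1/3 (w = -1/3*(-1) = 1/3 ≈ 0.33333)
W = -9/7 (W = 3/(-7 + (3 + 5*(1/3))) = 3/(-7 + (3 + 5/3)) = 3/(-7 + 14/3) = 3/(-7/3) = 3*(-3/7) = -9/7 ≈ -1.2857)
31*W + 46 = 31*(-9/7) + 46 = -279/7 + 46 = 43/7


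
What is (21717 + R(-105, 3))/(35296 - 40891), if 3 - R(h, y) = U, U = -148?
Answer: -21868/5595 ≈ -3.9085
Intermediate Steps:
R(h, y) = 151 (R(h, y) = 3 - 1*(-148) = 3 + 148 = 151)
(21717 + R(-105, 3))/(35296 - 40891) = (21717 + 151)/(35296 - 40891) = 21868/(-5595) = 21868*(-1/5595) = -21868/5595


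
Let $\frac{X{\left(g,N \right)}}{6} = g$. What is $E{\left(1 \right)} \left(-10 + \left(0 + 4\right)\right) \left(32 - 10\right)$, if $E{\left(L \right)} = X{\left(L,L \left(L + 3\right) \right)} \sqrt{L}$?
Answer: $-792$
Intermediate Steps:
$X{\left(g,N \right)} = 6 g$
$E{\left(L \right)} = 6 L^{\frac{3}{2}}$ ($E{\left(L \right)} = 6 L \sqrt{L} = 6 L^{\frac{3}{2}}$)
$E{\left(1 \right)} \left(-10 + \left(0 + 4\right)\right) \left(32 - 10\right) = 6 \cdot 1^{\frac{3}{2}} \left(-10 + \left(0 + 4\right)\right) \left(32 - 10\right) = 6 \cdot 1 \left(-10 + 4\right) \left(32 - 10\right) = 6 \left(-6\right) 22 = \left(-36\right) 22 = -792$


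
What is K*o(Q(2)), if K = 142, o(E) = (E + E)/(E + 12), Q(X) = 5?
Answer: 1420/17 ≈ 83.529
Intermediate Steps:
o(E) = 2*E/(12 + E) (o(E) = (2*E)/(12 + E) = 2*E/(12 + E))
K*o(Q(2)) = 142*(2*5/(12 + 5)) = 142*(2*5/17) = 142*(2*5*(1/17)) = 142*(10/17) = 1420/17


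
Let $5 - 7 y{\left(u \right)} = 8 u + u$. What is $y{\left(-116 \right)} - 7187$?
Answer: $- \frac{49260}{7} \approx -7037.1$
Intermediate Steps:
$y{\left(u \right)} = \frac{5}{7} - \frac{9 u}{7}$ ($y{\left(u \right)} = \frac{5}{7} - \frac{8 u + u}{7} = \frac{5}{7} - \frac{9 u}{7}$)
$y{\left(-116 \right)} - 7187 = \left(\frac{5}{7} - - \frac{1044}{7}\right) - 7187 = \left(\frac{5}{7} + \frac{1044}{7}\right) - 7187 = \frac{1049}{7} - 7187 = - \frac{49260}{7}$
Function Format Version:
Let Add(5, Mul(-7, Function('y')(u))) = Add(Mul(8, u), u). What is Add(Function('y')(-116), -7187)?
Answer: Rational(-49260, 7) ≈ -7037.1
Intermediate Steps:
Function('y')(u) = Add(Rational(5, 7), Mul(Rational(-9, 7), u)) (Function('y')(u) = Add(Rational(5, 7), Mul(Rational(-1, 7), Add(Mul(8, u), u))) = Add(Rational(5, 7), Mul(Rational(-1, 7), Mul(9, u))) = Add(Rational(5, 7), Mul(Rational(-9, 7), u)))
Add(Function('y')(-116), -7187) = Add(Add(Rational(5, 7), Mul(Rational(-9, 7), -116)), -7187) = Add(Add(Rational(5, 7), Rational(1044, 7)), -7187) = Add(Rational(1049, 7), -7187) = Rational(-49260, 7)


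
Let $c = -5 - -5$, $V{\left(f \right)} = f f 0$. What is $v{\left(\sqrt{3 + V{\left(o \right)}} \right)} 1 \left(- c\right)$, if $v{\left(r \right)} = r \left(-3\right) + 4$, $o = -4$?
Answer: $0$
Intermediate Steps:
$V{\left(f \right)} = 0$ ($V{\left(f \right)} = f^{2} \cdot 0 = 0$)
$v{\left(r \right)} = 4 - 3 r$ ($v{\left(r \right)} = - 3 r + 4 = 4 - 3 r$)
$c = 0$ ($c = -5 + 5 = 0$)
$v{\left(\sqrt{3 + V{\left(o \right)}} \right)} 1 \left(- c\right) = \left(4 - 3 \sqrt{3 + 0}\right) 1 \left(\left(-1\right) 0\right) = \left(4 - 3 \sqrt{3}\right) 1 \cdot 0 = \left(4 - 3 \sqrt{3}\right) 0 = 0$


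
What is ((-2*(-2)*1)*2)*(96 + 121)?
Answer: 1736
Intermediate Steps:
((-2*(-2)*1)*2)*(96 + 121) = ((4*1)*2)*217 = (4*2)*217 = 8*217 = 1736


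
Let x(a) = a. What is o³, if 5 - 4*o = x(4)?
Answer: 1/64 ≈ 0.015625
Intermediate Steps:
o = ¼ (o = 5/4 - ¼*4 = 5/4 - 1 = ¼ ≈ 0.25000)
o³ = (¼)³ = 1/64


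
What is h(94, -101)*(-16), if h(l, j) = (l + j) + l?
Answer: -1392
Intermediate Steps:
h(l, j) = j + 2*l (h(l, j) = (j + l) + l = j + 2*l)
h(94, -101)*(-16) = (-101 + 2*94)*(-16) = (-101 + 188)*(-16) = 87*(-16) = -1392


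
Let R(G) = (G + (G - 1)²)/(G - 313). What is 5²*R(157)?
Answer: -612325/156 ≈ -3925.2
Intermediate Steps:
R(G) = (G + (-1 + G)²)/(-313 + G)
5²*R(157) = 5²*((157 + (-1 + 157)²)/(-313 + 157)) = 25*((157 + 156²)/(-156)) = 25*(-(157 + 24336)/156) = 25*(-1/156*24493) = 25*(-24493/156) = -612325/156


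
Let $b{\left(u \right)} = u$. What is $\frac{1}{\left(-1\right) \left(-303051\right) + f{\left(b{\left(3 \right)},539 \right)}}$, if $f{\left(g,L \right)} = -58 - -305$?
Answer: $\frac{1}{303298} \approx 3.2971 \cdot 10^{-6}$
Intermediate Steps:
$f{\left(g,L \right)} = 247$ ($f{\left(g,L \right)} = -58 + 305 = 247$)
$\frac{1}{\left(-1\right) \left(-303051\right) + f{\left(b{\left(3 \right)},539 \right)}} = \frac{1}{\left(-1\right) \left(-303051\right) + 247} = \frac{1}{303051 + 247} = \frac{1}{303298}$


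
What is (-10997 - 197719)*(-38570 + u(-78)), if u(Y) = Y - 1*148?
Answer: 8097345936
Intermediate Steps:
u(Y) = -148 + Y (u(Y) = Y - 148 = -148 + Y)
(-10997 - 197719)*(-38570 + u(-78)) = (-10997 - 197719)*(-38570 + (-148 - 78)) = -208716*(-38570 - 226) = -208716*(-38796) = 8097345936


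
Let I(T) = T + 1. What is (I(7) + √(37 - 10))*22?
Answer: 176 + 66*√3 ≈ 290.32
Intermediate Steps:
I(T) = 1 + T
(I(7) + √(37 - 10))*22 = ((1 + 7) + √(37 - 10))*22 = (8 + √27)*22 = (8 + 3*√3)*22 = 176 + 66*√3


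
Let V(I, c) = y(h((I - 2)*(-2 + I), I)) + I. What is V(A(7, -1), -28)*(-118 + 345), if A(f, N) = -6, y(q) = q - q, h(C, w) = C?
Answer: -1362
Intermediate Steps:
y(q) = 0
V(I, c) = I (V(I, c) = 0 + I = I)
V(A(7, -1), -28)*(-118 + 345) = -6*(-118 + 345) = -6*227 = -1362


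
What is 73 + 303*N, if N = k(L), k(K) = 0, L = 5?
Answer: 73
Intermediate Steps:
N = 0
73 + 303*N = 73 + 303*0 = 73 + 0 = 73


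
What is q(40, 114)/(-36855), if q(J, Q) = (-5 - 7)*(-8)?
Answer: -32/12285 ≈ -0.0026048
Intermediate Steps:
q(J, Q) = 96 (q(J, Q) = -12*(-8) = 96)
q(40, 114)/(-36855) = 96/(-36855) = 96*(-1/36855) = -32/12285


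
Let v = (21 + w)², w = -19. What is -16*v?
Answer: -64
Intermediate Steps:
v = 4 (v = (21 - 19)² = 2² = 4)
-16*v = -16*4 = -64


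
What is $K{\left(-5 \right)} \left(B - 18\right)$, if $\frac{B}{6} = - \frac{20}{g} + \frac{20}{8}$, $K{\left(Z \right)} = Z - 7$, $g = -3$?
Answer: $-444$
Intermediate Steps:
$K{\left(Z \right)} = -7 + Z$
$B = 55$ ($B = 6 \left(- \frac{20}{-3} + \frac{20}{8}\right) = 6 \left(\left(-20\right) \left(- \frac{1}{3}\right) + 20 \cdot \frac{1}{8}\right) = 6 \left(\frac{20}{3} + \frac{5}{2}\right) = 6 \cdot \frac{55}{6} = 55$)
$K{\left(-5 \right)} \left(B - 18\right) = \left(-7 - 5\right) \left(55 - 18\right) = \left(-12\right) 37 = -444$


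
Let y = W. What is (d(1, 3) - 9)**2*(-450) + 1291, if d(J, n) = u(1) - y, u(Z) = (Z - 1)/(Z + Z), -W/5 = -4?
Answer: -377159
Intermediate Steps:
W = 20 (W = -5*(-4) = 20)
y = 20
u(Z) = (-1 + Z)/(2*Z) (u(Z) = (-1 + Z)/((2*Z)) = (-1 + Z)*(1/(2*Z)) = (-1 + Z)/(2*Z))
d(J, n) = -20 (d(J, n) = (1/2)*(-1 + 1)/1 - 1*20 = (1/2)*1*0 - 20 = 0 - 20 = -20)
(d(1, 3) - 9)**2*(-450) + 1291 = (-20 - 9)**2*(-450) + 1291 = (-29)**2*(-450) + 1291 = 841*(-450) + 1291 = -378450 + 1291 = -377159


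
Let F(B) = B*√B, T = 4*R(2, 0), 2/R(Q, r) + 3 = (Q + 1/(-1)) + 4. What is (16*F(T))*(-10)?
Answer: -1280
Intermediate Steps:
R(Q, r) = 2/Q (R(Q, r) = 2/(-3 + ((Q + 1/(-1)) + 4)) = 2/(-3 + ((Q - 1) + 4)) = 2/(-3 + ((-1 + Q) + 4)) = 2/(-3 + (3 + Q)) = 2/Q)
T = 4 (T = 4*(2/2) = 4*(2*(½)) = 4*1 = 4)
F(B) = B^(3/2)
(16*F(T))*(-10) = (16*4^(3/2))*(-10) = (16*8)*(-10) = 128*(-10) = -1280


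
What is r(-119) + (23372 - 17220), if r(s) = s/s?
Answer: 6153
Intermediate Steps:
r(s) = 1
r(-119) + (23372 - 17220) = 1 + (23372 - 17220) = 1 + 6152 = 6153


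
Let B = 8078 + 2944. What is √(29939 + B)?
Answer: √40961 ≈ 202.39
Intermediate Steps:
B = 11022
√(29939 + B) = √(29939 + 11022) = √40961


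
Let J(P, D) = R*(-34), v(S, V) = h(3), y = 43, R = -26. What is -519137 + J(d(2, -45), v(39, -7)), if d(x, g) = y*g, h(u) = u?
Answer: -518253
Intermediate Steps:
v(S, V) = 3
d(x, g) = 43*g
J(P, D) = 884 (J(P, D) = -26*(-34) = 884)
-519137 + J(d(2, -45), v(39, -7)) = -519137 + 884 = -518253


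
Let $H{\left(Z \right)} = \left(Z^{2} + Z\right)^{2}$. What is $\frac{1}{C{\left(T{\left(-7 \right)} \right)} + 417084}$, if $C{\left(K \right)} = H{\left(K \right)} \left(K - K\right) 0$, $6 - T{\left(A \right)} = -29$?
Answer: $\frac{1}{417084} \approx 2.3976 \cdot 10^{-6}$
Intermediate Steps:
$T{\left(A \right)} = 35$ ($T{\left(A \right)} = 6 - -29 = 6 + 29 = 35$)
$H{\left(Z \right)} = \left(Z + Z^{2}\right)^{2}$
$C{\left(K \right)} = 0$ ($C{\left(K \right)} = K^{2} \left(1 + K\right)^{2} \left(K - K\right) 0 = K^{2} \left(1 + K\right)^{2} \cdot 0 \cdot 0 = 0 \cdot 0 = 0$)
$\frac{1}{C{\left(T{\left(-7 \right)} \right)} + 417084} = \frac{1}{0 + 417084} = \frac{1}{417084}$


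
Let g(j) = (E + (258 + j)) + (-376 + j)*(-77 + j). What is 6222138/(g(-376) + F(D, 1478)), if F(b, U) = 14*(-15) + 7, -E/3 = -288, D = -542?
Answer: 2074046/113733 ≈ 18.236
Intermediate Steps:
E = 864 (E = -3*(-288) = 864)
F(b, U) = -203 (F(b, U) = -210 + 7 = -203)
g(j) = 1122 + j + (-376 + j)*(-77 + j) (g(j) = (864 + (258 + j)) + (-376 + j)*(-77 + j) = (1122 + j) + (-376 + j)*(-77 + j) = 1122 + j + (-376 + j)*(-77 + j))
6222138/(g(-376) + F(D, 1478)) = 6222138/((30074 + (-376)² - 452*(-376)) - 203) = 6222138/((30074 + 141376 + 169952) - 203) = 6222138/(341402 - 203) = 6222138/341199 = 6222138*(1/341199) = 2074046/113733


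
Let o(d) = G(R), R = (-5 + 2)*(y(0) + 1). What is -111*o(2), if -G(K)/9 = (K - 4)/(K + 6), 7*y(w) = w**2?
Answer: -2331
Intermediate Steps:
y(w) = w**2/7
R = -3 (R = (-5 + 2)*((1/7)*0**2 + 1) = -3*((1/7)*0 + 1) = -3*(0 + 1) = -3*1 = -3)
G(K) = -9*(-4 + K)/(6 + K) (G(K) = -9*(K - 4)/(K + 6) = -9*(-4 + K)/(6 + K))
o(d) = 21 (o(d) = 9*(4 - 1*(-3))/(6 - 3) = 9*(4 + 3)/3 = 9*(1/3)*7 = 21)
-111*o(2) = -111*21 = -2331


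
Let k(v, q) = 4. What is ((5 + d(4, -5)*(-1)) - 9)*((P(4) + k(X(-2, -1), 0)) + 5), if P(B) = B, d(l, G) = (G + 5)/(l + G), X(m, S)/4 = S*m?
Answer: -52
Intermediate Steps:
X(m, S) = 4*S*m (X(m, S) = 4*(S*m) = 4*S*m)
d(l, G) = (5 + G)/(G + l)
((5 + d(4, -5)*(-1)) - 9)*((P(4) + k(X(-2, -1), 0)) + 5) = ((5 + ((5 - 5)/(-5 + 4))*(-1)) - 9)*((4 + 4) + 5) = ((5 + (0/(-1))*(-1)) - 9)*(8 + 5) = ((5 - 1*0*(-1)) - 9)*13 = ((5 + 0*(-1)) - 9)*13 = ((5 + 0) - 9)*13 = (5 - 9)*13 = -4*13 = -52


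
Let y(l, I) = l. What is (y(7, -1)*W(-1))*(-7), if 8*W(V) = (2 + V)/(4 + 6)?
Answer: -49/80 ≈ -0.61250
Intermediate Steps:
W(V) = 1/40 + V/80 (W(V) = ((2 + V)/(4 + 6))/8 = ((2 + V)/10)/8 = ((2 + V)*(⅒))/8 = (⅕ + V/10)/8 = 1/40 + V/80)
(y(7, -1)*W(-1))*(-7) = (7*(1/40 + (1/80)*(-1)))*(-7) = (7*(1/40 - 1/80))*(-7) = (7*(1/80))*(-7) = (7/80)*(-7) = -49/80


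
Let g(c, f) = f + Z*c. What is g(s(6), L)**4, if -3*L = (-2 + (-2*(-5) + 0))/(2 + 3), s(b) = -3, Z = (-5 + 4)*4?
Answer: 875213056/50625 ≈ 17288.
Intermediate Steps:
Z = -4 (Z = -1*4 = -4)
L = -8/15 (L = -(-2 + (-2*(-5) + 0))/(3*(2 + 3)) = -(-2 + (10 + 0))/(3*5) = -(-2 + 10)/(3*5) = -8/(3*5) = -1/3*8/5 = -8/15 ≈ -0.53333)
g(c, f) = f - 4*c
g(s(6), L)**4 = (-8/15 - 4*(-3))**4 = (-8/15 + 12)**4 = (172/15)**4 = 875213056/50625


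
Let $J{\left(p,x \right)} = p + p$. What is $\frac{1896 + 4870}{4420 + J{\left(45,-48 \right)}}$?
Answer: $\frac{3383}{2255} \approx 1.5002$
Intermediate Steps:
$J{\left(p,x \right)} = 2 p$
$\frac{1896 + 4870}{4420 + J{\left(45,-48 \right)}} = \frac{1896 + 4870}{4420 + 2 \cdot 45} = \frac{6766}{4420 + 90} = \frac{6766}{4510} = 6766 \cdot \frac{1}{4510} = \frac{3383}{2255}$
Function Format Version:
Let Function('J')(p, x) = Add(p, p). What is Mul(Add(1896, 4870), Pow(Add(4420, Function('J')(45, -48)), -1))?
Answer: Rational(3383, 2255) ≈ 1.5002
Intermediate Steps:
Function('J')(p, x) = Mul(2, p)
Mul(Add(1896, 4870), Pow(Add(4420, Function('J')(45, -48)), -1)) = Mul(Add(1896, 4870), Pow(Add(4420, Mul(2, 45)), -1)) = Mul(6766, Pow(Add(4420, 90), -1)) = Mul(6766, Pow(4510, -1)) = Mul(6766, Rational(1, 4510)) = Rational(3383, 2255)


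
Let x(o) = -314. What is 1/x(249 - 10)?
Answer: -1/314 ≈ -0.0031847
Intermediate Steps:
1/x(249 - 10) = 1/(-314) = -1/314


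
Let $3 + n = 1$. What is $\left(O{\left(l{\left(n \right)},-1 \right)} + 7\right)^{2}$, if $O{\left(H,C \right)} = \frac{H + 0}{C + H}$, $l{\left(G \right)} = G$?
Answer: $\frac{529}{9} \approx 58.778$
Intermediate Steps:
$n = -2$ ($n = -3 + 1 = -2$)
$O{\left(H,C \right)} = \frac{H}{C + H}$
$\left(O{\left(l{\left(n \right)},-1 \right)} + 7\right)^{2} = \left(- \frac{2}{-1 - 2} + 7\right)^{2} = \left(- \frac{2}{-3} + 7\right)^{2} = \left(\left(-2\right) \left(- \frac{1}{3}\right) + 7\right)^{2} = \left(\frac{2}{3} + 7\right)^{2} = \left(\frac{23}{3}\right)^{2} = \frac{529}{9}$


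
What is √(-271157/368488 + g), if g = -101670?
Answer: 7*I*√70434687861026/184244 ≈ 318.86*I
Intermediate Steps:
√(-271157/368488 + g) = √(-271157/368488 - 101670) = √(-37464446117/368488) = 7*I*√70434687861026/184244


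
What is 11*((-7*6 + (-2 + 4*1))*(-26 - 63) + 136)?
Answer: 40656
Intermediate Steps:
11*((-7*6 + (-2 + 4*1))*(-26 - 63) + 136) = 11*((-42 + (-2 + 4))*(-89) + 136) = 11*((-42 + 2)*(-89) + 136) = 11*(-40*(-89) + 136) = 11*(3560 + 136) = 11*3696 = 40656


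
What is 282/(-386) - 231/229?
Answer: -76872/44197 ≈ -1.7393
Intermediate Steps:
282/(-386) - 231/229 = 282*(-1/386) - 231*1/229 = -141/193 - 231/229 = -76872/44197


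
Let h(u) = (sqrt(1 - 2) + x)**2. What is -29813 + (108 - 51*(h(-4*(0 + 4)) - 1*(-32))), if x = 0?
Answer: -31286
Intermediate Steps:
h(u) = -1 (h(u) = (sqrt(1 - 2) + 0)**2 = (sqrt(-1) + 0)**2 = (I + 0)**2 = I**2 = -1)
-29813 + (108 - 51*(h(-4*(0 + 4)) - 1*(-32))) = -29813 + (108 - 51*(-1 - 1*(-32))) = -29813 + (108 - 51*(-1 + 32)) = -29813 + (108 - 51*31) = -29813 + (108 - 1581) = -29813 - 1473 = -31286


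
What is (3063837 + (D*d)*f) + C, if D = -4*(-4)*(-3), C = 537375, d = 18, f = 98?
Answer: 3516540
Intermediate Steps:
D = -48 (D = 16*(-3) = -48)
(3063837 + (D*d)*f) + C = (3063837 - 48*18*98) + 537375 = (3063837 - 864*98) + 537375 = (3063837 - 84672) + 537375 = 2979165 + 537375 = 3516540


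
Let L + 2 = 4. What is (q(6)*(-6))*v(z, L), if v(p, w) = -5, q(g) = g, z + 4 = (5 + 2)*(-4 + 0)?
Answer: 180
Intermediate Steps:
L = 2 (L = -2 + 4 = 2)
z = -32 (z = -4 + (5 + 2)*(-4 + 0) = -4 + 7*(-4) = -4 - 28 = -32)
(q(6)*(-6))*v(z, L) = (6*(-6))*(-5) = -36*(-5) = 180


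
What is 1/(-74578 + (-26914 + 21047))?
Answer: -1/80445 ≈ -1.2431e-5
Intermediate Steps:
1/(-74578 + (-26914 + 21047)) = 1/(-74578 - 5867) = 1/(-80445) = -1/80445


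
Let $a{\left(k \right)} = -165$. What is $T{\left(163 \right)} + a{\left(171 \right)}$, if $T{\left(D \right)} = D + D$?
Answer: $161$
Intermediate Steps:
$T{\left(D \right)} = 2 D$
$T{\left(163 \right)} + a{\left(171 \right)} = 2 \cdot 163 - 165 = 326 - 165 = 161$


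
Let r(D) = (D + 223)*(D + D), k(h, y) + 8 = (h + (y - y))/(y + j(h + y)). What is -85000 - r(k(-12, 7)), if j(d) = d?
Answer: -79148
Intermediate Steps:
k(h, y) = -8 + h/(h + 2*y) (k(h, y) = -8 + (h + (y - y))/(y + (h + y)) = -8 + (h + 0)/(h + 2*y) = -8 + h/(h + 2*y))
r(D) = 2*D*(223 + D) (r(D) = (223 + D)*(2*D) = 2*D*(223 + D))
-85000 - r(k(-12, 7)) = -85000 - 2*(-16*7 - 7*(-12))/(-12 + 2*7)*(223 + (-16*7 - 7*(-12))/(-12 + 2*7)) = -85000 - 2*(-112 + 84)/(-12 + 14)*(223 + (-112 + 84)/(-12 + 14)) = -85000 - 2*-28/2*(223 - 28/2) = -85000 - 2*(½)*(-28)*(223 + (½)*(-28)) = -85000 - 2*(-14)*(223 - 14) = -85000 - 2*(-14)*209 = -85000 - 1*(-5852) = -85000 + 5852 = -79148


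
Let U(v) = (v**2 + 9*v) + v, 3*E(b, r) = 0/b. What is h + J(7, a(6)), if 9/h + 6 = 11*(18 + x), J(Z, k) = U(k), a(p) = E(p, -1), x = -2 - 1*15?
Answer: 9/5 ≈ 1.8000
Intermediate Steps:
x = -17 (x = -2 - 15 = -17)
E(b, r) = 0 (E(b, r) = (0/b)/3 = (1/3)*0 = 0)
a(p) = 0
U(v) = v**2 + 10*v
J(Z, k) = k*(10 + k)
h = 9/5 (h = 9/(-6 + 11*(18 - 17)) = 9/(-6 + 11*1) = 9/(-6 + 11) = 9/5 ≈ 1.8000)
h + J(7, a(6)) = 9/5 + 0*(10 + 0) = 9/5 + 0*10 = 9/5 + 0 = 9/5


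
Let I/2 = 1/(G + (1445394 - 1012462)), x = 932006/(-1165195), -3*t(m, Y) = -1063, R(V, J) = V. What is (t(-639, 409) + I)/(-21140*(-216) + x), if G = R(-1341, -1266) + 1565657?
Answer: 1236897971751425/15939713986479970368 ≈ 7.7598e-5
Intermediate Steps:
t(m, Y) = 1063/3 (t(m, Y) = -⅓*(-1063) = 1063/3)
x = -932006/1165195 (x = 932006*(-1/1165195) = -932006/1165195 ≈ -0.79987)
G = 1564316 (G = -1341 + 1565657 = 1564316)
I = 1/998624 (I = 2/(1564316 + (1445394 - 1012462)) = 2/(1564316 + 432932) = 2/1997248 = 2*(1/1997248) = 1/998624 ≈ 1.0014e-6)
(t(-639, 409) + I)/(-21140*(-216) + x) = (1063/3 + 1/998624)/(-21140*(-216) - 932006/1165195) = 1061537315/(2995872*(4566240 - 932006/1165195)) = 1061537315/(2995872*(5320559084794/1165195)) = (1061537315/2995872)*(1165195/5320559084794) = 1236897971751425/15939713986479970368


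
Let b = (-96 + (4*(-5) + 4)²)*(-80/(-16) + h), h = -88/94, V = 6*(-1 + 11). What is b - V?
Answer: 27740/47 ≈ 590.21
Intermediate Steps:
V = 60 (V = 6*10 = 60)
h = -44/47 (h = -88*1/94 = -44/47 ≈ -0.93617)
b = 30560/47 (b = (-96 + (4*(-5) + 4)²)*(-80/(-16) - 44/47) = (-96 + (-20 + 4)²)*(-80*(-1/16) - 44/47) = (-96 + (-16)²)*(5 - 44/47) = (-96 + 256)*(191/47) = 160*(191/47) = 30560/47 ≈ 650.21)
b - V = 30560/47 - 1*60 = 30560/47 - 60 = 27740/47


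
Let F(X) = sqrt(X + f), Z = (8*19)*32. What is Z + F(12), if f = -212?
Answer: 4864 + 10*I*sqrt(2) ≈ 4864.0 + 14.142*I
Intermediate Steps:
Z = 4864 (Z = 152*32 = 4864)
F(X) = sqrt(-212 + X) (F(X) = sqrt(X - 212) = sqrt(-212 + X))
Z + F(12) = 4864 + sqrt(-212 + 12) = 4864 + sqrt(-200) = 4864 + 10*I*sqrt(2)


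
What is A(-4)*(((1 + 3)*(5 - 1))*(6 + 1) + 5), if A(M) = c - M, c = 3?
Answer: 819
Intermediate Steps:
A(M) = 3 - M
A(-4)*(((1 + 3)*(5 - 1))*(6 + 1) + 5) = (3 - 1*(-4))*(((1 + 3)*(5 - 1))*(6 + 1) + 5) = (3 + 4)*((4*4)*7 + 5) = 7*(16*7 + 5) = 7*(112 + 5) = 7*117 = 819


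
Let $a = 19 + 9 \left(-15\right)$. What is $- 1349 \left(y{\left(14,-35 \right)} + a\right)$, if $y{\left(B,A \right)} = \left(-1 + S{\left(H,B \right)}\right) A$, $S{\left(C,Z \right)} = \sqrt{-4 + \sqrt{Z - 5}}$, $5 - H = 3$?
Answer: $109269 + 47215 i \approx 1.0927 \cdot 10^{5} + 47215.0 i$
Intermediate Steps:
$H = 2$ ($H = 5 - 3 = 2$)
$a = -116$ ($a = 19 - 135 = -116$)
$S{\left(C,Z \right)} = \sqrt{-4 + \sqrt{-5 + Z}}$
$y{\left(B,A \right)} = A \left(-1 + \sqrt{-4 + \sqrt{-5 + B}}\right)$ ($y{\left(B,A \right)} = \left(-1 + \sqrt{-4 + \sqrt{-5 + B}}\right) A = A \left(-1 + \sqrt{-4 + \sqrt{-5 + B}}\right)$)
$- 1349 \left(y{\left(14,-35 \right)} + a\right) = - 1349 \left(- 35 \left(-1 + \sqrt{-4 + \sqrt{-5 + 14}}\right) - 116\right) = - 1349 \left(- 35 \left(-1 + \sqrt{-4 + \sqrt{9}}\right) - 116\right) = - 1349 \left(- 35 \left(-1 + \sqrt{-4 + 3}\right) - 116\right) = - 1349 \left(- 35 \left(-1 + \sqrt{-1}\right) - 116\right) = - 1349 \left(- 35 \left(-1 + i\right) - 116\right) = - 1349 \left(\left(35 - 35 i\right) - 116\right) = - 1349 \left(-81 - 35 i\right) = 109269 + 47215 i$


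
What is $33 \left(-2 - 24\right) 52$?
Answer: $-44616$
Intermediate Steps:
$33 \left(-2 - 24\right) 52 = 33 \left(-26\right) 52 = \left(-858\right) 52 = -44616$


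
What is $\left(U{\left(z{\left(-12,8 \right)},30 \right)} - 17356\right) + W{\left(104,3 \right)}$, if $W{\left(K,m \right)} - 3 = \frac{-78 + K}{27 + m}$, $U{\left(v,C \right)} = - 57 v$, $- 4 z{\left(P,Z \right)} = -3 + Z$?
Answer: $- \frac{1036853}{60} \approx -17281.0$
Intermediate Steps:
$z{\left(P,Z \right)} = \frac{3}{4} - \frac{Z}{4}$ ($z{\left(P,Z \right)} = - \frac{-3 + Z}{4} = \frac{3}{4} - \frac{Z}{4}$)
$W{\left(K,m \right)} = 3 + \frac{-78 + K}{27 + m}$
$\left(U{\left(z{\left(-12,8 \right)},30 \right)} - 17356\right) + W{\left(104,3 \right)} = \left(- 57 \left(\frac{3}{4} - 2\right) - 17356\right) + \frac{3 + 104 + 3 \cdot 3}{27 + 3} = \left(- 57 \left(\frac{3}{4} - 2\right) - 17356\right) + \frac{3 + 104 + 9}{30} = \left(\left(-57\right) \left(- \frac{5}{4}\right) - 17356\right) + \frac{1}{30} \cdot 116 = \left(\frac{285}{4} - 17356\right) + \frac{58}{15} = - \frac{69139}{4} + \frac{58}{15} = - \frac{1036853}{60}$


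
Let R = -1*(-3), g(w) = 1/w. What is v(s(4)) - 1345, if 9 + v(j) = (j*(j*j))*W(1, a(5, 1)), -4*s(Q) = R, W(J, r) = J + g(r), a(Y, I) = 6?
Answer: -173375/128 ≈ -1354.5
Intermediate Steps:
R = 3
W(J, r) = J + 1/r
s(Q) = -¾ (s(Q) = -¼*3 = -¾)
v(j) = -9 + 7*j³/6 (v(j) = -9 + (j*(j*j))*(1 + 1/6) = -9 + (j*j²)*(1 + ⅙) = -9 + j³*(7/6) = -9 + 7*j³/6)
v(s(4)) - 1345 = (-9 + 7*(-¾)³/6) - 1345 = (-9 + (7/6)*(-27/64)) - 1345 = (-9 - 63/128) - 1345 = -1215/128 - 1345 = -173375/128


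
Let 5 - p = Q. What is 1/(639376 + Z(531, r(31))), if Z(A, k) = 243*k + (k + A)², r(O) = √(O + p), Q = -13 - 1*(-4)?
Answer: 921382/848868153799 - 3915*√5/848868153799 ≈ 1.0751e-6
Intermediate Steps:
Q = -9 (Q = -13 + 4 = -9)
p = 14 (p = 5 - 1*(-9) = 5 + 9 = 14)
r(O) = √(14 + O) (r(O) = √(O + 14) = √(14 + O))
Z(A, k) = (A + k)² + 243*k (Z(A, k) = 243*k + (A + k)² = (A + k)² + 243*k)
1/(639376 + Z(531, r(31))) = 1/(639376 + ((531 + √(14 + 31))² + 243*√(14 + 31))) = 1/(639376 + ((531 + √45)² + 243*√45)) = 1/(639376 + ((531 + 3*√5)² + 243*(3*√5))) = 1/(639376 + ((531 + 3*√5)² + 729*√5)) = 1/(639376 + (531 + 3*√5)² + 729*√5)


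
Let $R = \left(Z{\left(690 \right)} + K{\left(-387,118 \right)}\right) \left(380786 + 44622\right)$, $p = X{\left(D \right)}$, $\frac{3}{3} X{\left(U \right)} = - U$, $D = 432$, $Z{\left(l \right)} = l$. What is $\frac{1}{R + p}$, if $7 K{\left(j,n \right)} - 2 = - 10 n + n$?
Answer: $\frac{7}{1603785136} \approx 4.3647 \cdot 10^{-9}$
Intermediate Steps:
$X{\left(U \right)} = - U$
$p = -432$ ($p = \left(-1\right) 432 = -432$)
$K{\left(j,n \right)} = \frac{2}{7} - \frac{9 n}{7}$ ($K{\left(j,n \right)} = \frac{2}{7} + \frac{- 10 n + n}{7} = \frac{2}{7} + \frac{\left(-9\right) n}{7} = \frac{2}{7} - \frac{9 n}{7}$)
$R = \frac{1603788160}{7}$ ($R = \left(690 + \left(\frac{2}{7} - \frac{1062}{7}\right)\right) \left(380786 + 44622\right) = \left(690 + \left(\frac{2}{7} - \frac{1062}{7}\right)\right) 425408 = \left(690 - \frac{1060}{7}\right) 425408 = \frac{3770}{7} \cdot 425408 = \frac{1603788160}{7} \approx 2.2911 \cdot 10^{8}$)
$\frac{1}{R + p} = \frac{1}{\frac{1603788160}{7} - 432} = \frac{1}{\frac{1603785136}{7}} = \frac{7}{1603785136}$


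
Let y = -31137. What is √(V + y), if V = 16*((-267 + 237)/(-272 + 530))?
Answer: I*√57575753/43 ≈ 176.46*I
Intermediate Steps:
V = -80/43 (V = 16*(-30/258) = 16*(-30*1/258) = 16*(-5/43) = -80/43 ≈ -1.8605)
√(V + y) = √(-80/43 - 31137) = √(-1338971/43) = I*√57575753/43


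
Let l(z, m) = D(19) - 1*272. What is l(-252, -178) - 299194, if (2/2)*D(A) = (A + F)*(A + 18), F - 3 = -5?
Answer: -298837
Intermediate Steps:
F = -2 (F = 3 - 5 = -2)
D(A) = (-2 + A)*(18 + A) (D(A) = (A - 2)*(A + 18) = (-2 + A)*(18 + A))
l(z, m) = 357 (l(z, m) = (-36 + 19² + 16*19) - 1*272 = (-36 + 361 + 304) - 272 = 629 - 272 = 357)
l(-252, -178) - 299194 = 357 - 299194 = -298837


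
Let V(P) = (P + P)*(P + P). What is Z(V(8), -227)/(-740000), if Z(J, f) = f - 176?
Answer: 403/740000 ≈ 0.00054459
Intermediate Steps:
V(P) = 4*P**2 (V(P) = (2*P)*(2*P) = 4*P**2)
Z(J, f) = -176 + f
Z(V(8), -227)/(-740000) = (-176 - 227)/(-740000) = -403*(-1/740000) = 403/740000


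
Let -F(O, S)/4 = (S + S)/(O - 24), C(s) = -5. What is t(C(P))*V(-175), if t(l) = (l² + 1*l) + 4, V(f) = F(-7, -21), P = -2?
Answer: -4032/31 ≈ -130.06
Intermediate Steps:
F(O, S) = -8*S/(-24 + O) (F(O, S) = -4*(S + S)/(O - 24) = -4*2*S/(-24 + O) = -8*S/(-24 + O))
V(f) = -168/31 (V(f) = -8*(-21)/(-24 - 7) = -8*(-21)/(-31) = -8*(-21)*(-1/31) = -168/31)
t(l) = 4 + l + l² (t(l) = (l² + l) + 4 = (l + l²) + 4 = 4 + l + l²)
t(C(P))*V(-175) = (4 - 5 + (-5)²)*(-168/31) = (4 - 5 + 25)*(-168/31) = 24*(-168/31) = -4032/31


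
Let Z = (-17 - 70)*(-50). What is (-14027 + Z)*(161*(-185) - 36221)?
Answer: 638740062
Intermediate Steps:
Z = 4350 (Z = -87*(-50) = 4350)
(-14027 + Z)*(161*(-185) - 36221) = (-14027 + 4350)*(161*(-185) - 36221) = -9677*(-29785 - 36221) = -9677*(-66006) = 638740062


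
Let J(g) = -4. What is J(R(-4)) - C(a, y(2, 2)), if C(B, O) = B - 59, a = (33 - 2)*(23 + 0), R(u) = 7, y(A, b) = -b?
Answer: -658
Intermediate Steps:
a = 713 (a = 31*23 = 713)
C(B, O) = -59 + B
J(R(-4)) - C(a, y(2, 2)) = -4 - (-59 + 713) = -4 - 1*654 = -4 - 654 = -658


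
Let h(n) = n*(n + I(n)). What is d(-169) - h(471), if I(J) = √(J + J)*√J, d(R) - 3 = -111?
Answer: -221949 - 221841*√2 ≈ -5.3568e+5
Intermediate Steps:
d(R) = -108 (d(R) = 3 - 111 = -108)
I(J) = J*√2 (I(J) = √(2*J)*√J = (√2*√J)*√J = J*√2)
h(n) = n*(n + n*√2)
d(-169) - h(471) = -108 - 471²*(1 + √2) = -108 - 221841*(1 + √2) = -108 - (221841 + 221841*√2) = -108 + (-221841 - 221841*√2) = -221949 - 221841*√2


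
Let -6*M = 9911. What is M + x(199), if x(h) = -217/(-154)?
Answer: -54464/33 ≈ -1650.4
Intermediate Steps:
x(h) = 31/22 (x(h) = -217*(-1/154) = 31/22)
M = -9911/6 (M = -⅙*9911 = -9911/6 ≈ -1651.8)
M + x(199) = -9911/6 + 31/22 = -54464/33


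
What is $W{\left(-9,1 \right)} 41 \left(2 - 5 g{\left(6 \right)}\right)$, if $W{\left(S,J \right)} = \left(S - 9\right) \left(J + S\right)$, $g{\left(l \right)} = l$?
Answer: $-165312$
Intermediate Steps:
$W{\left(S,J \right)} = \left(-9 + S\right) \left(J + S\right)$
$W{\left(-9,1 \right)} 41 \left(2 - 5 g{\left(6 \right)}\right) = \left(\left(-9\right)^{2} - 9 - -81 + 1 \left(-9\right)\right) 41 \left(2 - 30\right) = \left(81 - 9 + 81 - 9\right) 41 \left(2 - 30\right) = 144 \cdot 41 \left(-28\right) = 5904 \left(-28\right) = -165312$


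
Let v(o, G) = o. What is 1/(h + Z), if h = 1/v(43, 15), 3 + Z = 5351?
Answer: 43/229965 ≈ 0.00018698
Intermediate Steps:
Z = 5348 (Z = -3 + 5351 = 5348)
h = 1/43 ≈ 0.023256
1/(h + Z) = 1/(1/43 + 5348) = 1/(229965/43) = 43/229965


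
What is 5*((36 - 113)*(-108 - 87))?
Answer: 75075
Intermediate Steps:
5*((36 - 113)*(-108 - 87)) = 5*(-77*(-195)) = 5*15015 = 75075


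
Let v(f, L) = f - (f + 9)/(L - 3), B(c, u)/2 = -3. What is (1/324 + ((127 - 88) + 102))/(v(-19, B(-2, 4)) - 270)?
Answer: -45685/93996 ≈ -0.48603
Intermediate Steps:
B(c, u) = -6 (B(c, u) = 2*(-3) = -6)
v(f, L) = f - (9 + f)/(-3 + L)
(1/324 + ((127 - 88) + 102))/(v(-19, B(-2, 4)) - 270) = (1/324 + ((127 - 88) + 102))/((-9 - 4*(-19) - 6*(-19))/(-3 - 6) - 270) = (1/324 + (39 + 102))/((-9 + 76 + 114)/(-9) - 270) = (1/324 + 141)/(-⅑*181 - 270) = 45685/(324*(-181/9 - 270)) = 45685/(324*(-2611/9)) = (45685/324)*(-9/2611) = -45685/93996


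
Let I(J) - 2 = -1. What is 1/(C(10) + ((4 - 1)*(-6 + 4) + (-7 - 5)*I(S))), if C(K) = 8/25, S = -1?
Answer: -25/442 ≈ -0.056561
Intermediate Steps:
C(K) = 8/25 (C(K) = 8*(1/25) = 8/25)
I(J) = 1 (I(J) = 2 - 1 = 1)
1/(C(10) + ((4 - 1)*(-6 + 4) + (-7 - 5)*I(S))) = 1/(8/25 + ((4 - 1)*(-6 + 4) + (-7 - 5)*1)) = 1/(8/25 + (3*(-2) - 12*1)) = 1/(8/25 + (-6 - 12)) = 1/(8/25 - 18) = 1/(-442/25) = -25/442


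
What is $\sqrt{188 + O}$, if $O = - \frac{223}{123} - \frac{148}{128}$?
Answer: $\frac{\sqrt{179157126}}{984} \approx 13.603$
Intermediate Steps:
$O = - \frac{11687}{3936}$ ($O = \left(-223\right) \frac{1}{123} - \frac{37}{32} = - \frac{223}{123} - \frac{37}{32} = - \frac{11687}{3936} \approx -2.9693$)
$\sqrt{188 + O} = \sqrt{188 - \frac{11687}{3936}} = \sqrt{\frac{728281}{3936}} = \frac{\sqrt{179157126}}{984}$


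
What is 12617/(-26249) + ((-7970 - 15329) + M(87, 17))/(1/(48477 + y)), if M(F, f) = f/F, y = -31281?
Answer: -304980334764821/761221 ≈ -4.0065e+8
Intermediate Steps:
12617/(-26249) + ((-7970 - 15329) + M(87, 17))/(1/(48477 + y)) = 12617/(-26249) + ((-7970 - 15329) + 17/87)/(1/(48477 - 31281)) = 12617*(-1/26249) + (-23299 + 17*(1/87))/(1/17196) = -12617/26249 + (-23299 + 17/87)/(1/17196) = -12617/26249 - 2026996/87*17196 = -12617/26249 - 11618741072/29 = -304980334764821/761221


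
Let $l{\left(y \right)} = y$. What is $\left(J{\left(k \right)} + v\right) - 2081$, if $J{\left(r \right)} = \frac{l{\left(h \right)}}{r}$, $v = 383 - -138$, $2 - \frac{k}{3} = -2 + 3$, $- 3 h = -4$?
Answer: $- \frac{14036}{9} \approx -1559.6$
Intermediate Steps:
$h = \frac{4}{3}$ ($h = \left(- \frac{1}{3}\right) \left(-4\right) = \frac{4}{3} \approx 1.3333$)
$k = 3$ ($k = 6 - 3 \left(-2 + 3\right) = 6 - 3 = 3$)
$v = 521$ ($v = 383 + 138 = 521$)
$J{\left(r \right)} = \frac{4}{3 r}$
$\left(J{\left(k \right)} + v\right) - 2081 = \left(\frac{4}{3 \cdot 3} + 521\right) - 2081 = \left(\frac{4}{3} \cdot \frac{1}{3} + 521\right) - 2081 = \left(\frac{4}{9} + 521\right) - 2081 = \frac{4693}{9} - 2081 = - \frac{14036}{9}$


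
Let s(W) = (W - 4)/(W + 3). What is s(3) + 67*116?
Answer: 46631/6 ≈ 7771.8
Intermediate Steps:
s(W) = (-4 + W)/(3 + W)
s(3) + 67*116 = (-4 + 3)/(3 + 3) + 67*116 = -1/6 + 7772 = (⅙)*(-1) + 7772 = -⅙ + 7772 = 46631/6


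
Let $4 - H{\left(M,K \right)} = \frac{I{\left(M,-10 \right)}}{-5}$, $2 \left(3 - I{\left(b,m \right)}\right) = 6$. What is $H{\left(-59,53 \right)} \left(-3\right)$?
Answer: $-12$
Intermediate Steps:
$I{\left(b,m \right)} = 0$ ($I{\left(b,m \right)} = 3 - 3 = 0$)
$H{\left(M,K \right)} = 4$ ($H{\left(M,K \right)} = 4 - \frac{0}{-5} = 4 - 0 \left(- \frac{1}{5}\right) = 4 - 0 = 4 + 0 = 4$)
$H{\left(-59,53 \right)} \left(-3\right) = 4 \left(-3\right) = -12$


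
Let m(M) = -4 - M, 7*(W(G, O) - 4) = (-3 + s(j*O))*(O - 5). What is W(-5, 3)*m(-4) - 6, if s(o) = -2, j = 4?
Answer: -6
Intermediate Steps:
W(G, O) = 53/7 - 5*O/7 (W(G, O) = 4 + ((-3 - 2)*(O - 5))/7 = 4 + (-5*(-5 + O))/7 = 4 + (25 - 5*O)/7 = 4 + (25/7 - 5*O/7) = 53/7 - 5*O/7)
W(-5, 3)*m(-4) - 6 = (53/7 - 5/7*3)*(-4 - 1*(-4)) - 6 = (53/7 - 15/7)*(-4 + 4) - 6 = (38/7)*0 - 6 = 0 - 6 = -6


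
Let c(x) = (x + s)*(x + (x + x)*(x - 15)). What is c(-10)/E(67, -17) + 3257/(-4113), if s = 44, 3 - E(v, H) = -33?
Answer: 1900148/4113 ≈ 461.99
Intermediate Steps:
E(v, H) = 36 (E(v, H) = 3 - 1*(-33) = 3 + 33 = 36)
c(x) = (44 + x)*(x + 2*x*(-15 + x)) (c(x) = (x + 44)*(x + (x + x)*(x - 15)) = (44 + x)*(x + (2*x)*(-15 + x)) = (44 + x)*(x + 2*x*(-15 + x)))
c(-10)/E(67, -17) + 3257/(-4113) = -10*(-1276 + 2*(-10)² + 59*(-10))/36 + 3257/(-4113) = -10*(-1276 + 2*100 - 590)*(1/36) + 3257*(-1/4113) = -10*(-1276 + 200 - 590)*(1/36) - 3257/4113 = -10*(-1666)*(1/36) - 3257/4113 = 16660*(1/36) - 3257/4113 = 4165/9 - 3257/4113 = 1900148/4113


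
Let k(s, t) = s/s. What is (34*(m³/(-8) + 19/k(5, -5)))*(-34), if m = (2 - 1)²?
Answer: -43639/2 ≈ -21820.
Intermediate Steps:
m = 1 (m = 1² = 1)
k(s, t) = 1
(34*(m³/(-8) + 19/k(5, -5)))*(-34) = (34*(1³/(-8) + 19/1))*(-34) = (34*(1*(-⅛) + 19*1))*(-34) = (34*(-⅛ + 19))*(-34) = (34*(151/8))*(-34) = (2567/4)*(-34) = -43639/2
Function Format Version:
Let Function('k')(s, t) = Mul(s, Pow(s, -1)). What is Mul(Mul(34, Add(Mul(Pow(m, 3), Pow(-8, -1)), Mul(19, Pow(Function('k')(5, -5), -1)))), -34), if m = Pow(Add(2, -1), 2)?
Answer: Rational(-43639, 2) ≈ -21820.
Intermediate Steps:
m = 1 (m = Pow(1, 2) = 1)
Function('k')(s, t) = 1
Mul(Mul(34, Add(Mul(Pow(m, 3), Pow(-8, -1)), Mul(19, Pow(Function('k')(5, -5), -1)))), -34) = Mul(Mul(34, Add(Mul(Pow(1, 3), Pow(-8, -1)), Mul(19, Pow(1, -1)))), -34) = Mul(Mul(34, Add(Mul(1, Rational(-1, 8)), Mul(19, 1))), -34) = Mul(Mul(34, Add(Rational(-1, 8), 19)), -34) = Mul(Mul(34, Rational(151, 8)), -34) = Mul(Rational(2567, 4), -34) = Rational(-43639, 2)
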